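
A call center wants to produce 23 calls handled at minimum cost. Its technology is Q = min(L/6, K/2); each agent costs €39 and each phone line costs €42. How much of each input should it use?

L* = 138, K* = 46

With a fixed-proportions technology, the cost-minimizing bundle uses no slack in either input: L/6 = K/2 = Q.
So L = 6·23 = 138 and K = 2·23 = 46.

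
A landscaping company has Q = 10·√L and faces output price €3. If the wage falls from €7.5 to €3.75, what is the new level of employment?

L* = 16

From P·MP_L = w with MP_L = 5·L^(-1/2), the labor demand is L(w) = (15/w)^(2).
At w = 7.5: L = 4. At w = 3.75: L = 16.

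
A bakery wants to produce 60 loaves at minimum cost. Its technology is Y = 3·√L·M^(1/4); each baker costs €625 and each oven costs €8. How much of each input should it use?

L* = 16, M* = 625

Cost minimization requires the marginal rate of technical substitution to equal the input-price ratio: MP_L/MP_M = w/r.
Here MP_L/MP_M = (1/2)·(M/L)/(1/4) = 2·(M/L). Setting this equal to 625/8 = 78.125 gives M = 39.0625L.
Substituting into Y = 60: 3·L^(1/2)·(39.0625L)^(1/4) = 60.
Solving, L = 16 and M = 625.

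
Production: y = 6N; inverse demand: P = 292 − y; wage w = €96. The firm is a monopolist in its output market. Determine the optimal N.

N* = 23

Marginal revenue from the inverse demand is MR = 292 − 2y.
The marginal product is MP_N = 6.
A monopolist hires until marginal revenue product equals the wage: MR·MP_N = w.
(292 − 12N)·6 = 96, so N = 23.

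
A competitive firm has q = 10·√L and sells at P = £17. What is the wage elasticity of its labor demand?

MP_L = (1/2)·10·L^(-1/2), so P·MP_L = w gives 85·L^(-1/2) = w.
Solving, L(w) = (85/w)^(2). This is a constant-elasticity form: L ∝ w^(−2), so ε = −2.

ε = -2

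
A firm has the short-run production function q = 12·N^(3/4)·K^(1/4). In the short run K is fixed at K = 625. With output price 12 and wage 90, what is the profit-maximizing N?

N* = 1296

With K = 625, MP_N = (3/4)·12·N^(-1/4)·625^(1/4) = 45·N^(-1/4).
Profit maximization for a price taker requires P·MP_N = w: 12·45·N^(-1/4) = 90.
So N^(-1/4) = 1/6, which gives N = 1296.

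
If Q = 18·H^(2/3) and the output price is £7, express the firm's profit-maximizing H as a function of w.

H(w) = 592704/w³

MP_H = (2/3)·18·H^(-1/3) = 12·H^(-1/3).
Setting P·MP_H = w: 84·H^(-1/3) = w.
Solving for H: H^(-1/3) = w/84, so H = (84/w)^(3).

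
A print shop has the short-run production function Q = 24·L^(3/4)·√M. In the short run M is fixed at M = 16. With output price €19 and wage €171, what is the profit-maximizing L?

With M = 16, MP_L = (3/4)·24·L^(-1/4)·16^(1/2) = 72·L^(-1/4).
Profit maximization for a price taker requires P·MP_L = w: 19·72·L^(-1/4) = 171.
So L^(-1/4) = 0.125, which gives L = 4096.

L* = 4096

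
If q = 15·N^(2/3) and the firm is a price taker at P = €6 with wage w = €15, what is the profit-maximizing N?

MP_N = (2/3)·15·N^(-1/3) = 10·N^(-1/3).
Profit maximization for a price taker requires P·MP_N = w: 6·10·N^(-1/3) = 15.
So N^(-1/3) = 0.25, which gives N = 64.

N* = 64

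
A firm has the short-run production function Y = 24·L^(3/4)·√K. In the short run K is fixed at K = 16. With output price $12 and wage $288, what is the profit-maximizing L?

L* = 81

With K = 16, MP_L = (3/4)·24·L^(-1/4)·16^(1/2) = 72·L^(-1/4).
Profit maximization for a price taker requires P·MP_L = w: 12·72·L^(-1/4) = 288.
So L^(-1/4) = 1/3, which gives L = 81.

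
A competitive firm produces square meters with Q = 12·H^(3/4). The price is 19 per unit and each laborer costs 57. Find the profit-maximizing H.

MP_H = (3/4)·12·H^(-1/4) = 9·H^(-1/4).
Profit maximization for a price taker requires P·MP_H = w: 19·9·H^(-1/4) = 57.
So H^(-1/4) = 1/3, which gives H = 81.

H* = 81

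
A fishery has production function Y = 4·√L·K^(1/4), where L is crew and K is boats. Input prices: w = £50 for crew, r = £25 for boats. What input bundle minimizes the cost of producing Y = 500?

L* = 625, K* = 625

Cost minimization requires the marginal rate of technical substitution to equal the input-price ratio: MP_L/MP_K = w/r.
Here MP_L/MP_K = (1/2)·(K/L)/(1/4) = 2·(K/L). Setting this equal to 50/25 = 2 gives K = L.
Substituting into Y = 500: 4·L^(1/2)·(L)^(1/4) = 500.
Solving, L = 625 and K = 625.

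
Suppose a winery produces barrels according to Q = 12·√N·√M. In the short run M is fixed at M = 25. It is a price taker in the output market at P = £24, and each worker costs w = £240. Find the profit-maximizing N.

N* = 9

With M = 25, MP_N = (1/2)·12·N^(-1/2)·25^(1/2) = 30·N^(-1/2).
Profit maximization for a price taker requires P·MP_N = w: 24·30·N^(-1/2) = 240.
So N^(-1/2) = 1/3, which gives N = 9.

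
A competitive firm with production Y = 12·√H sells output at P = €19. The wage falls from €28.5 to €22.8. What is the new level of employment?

From P·MP_H = w with MP_H = 6·H^(-1/2), the labor demand is H(w) = (114/w)^(2).
At w = 28.5: H = 16. At w = 22.8: H = 25.

H* = 25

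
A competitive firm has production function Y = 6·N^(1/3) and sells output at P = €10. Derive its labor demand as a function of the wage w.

MP_N = (1/3)·6·N^(-2/3) = 2·N^(-2/3).
Setting P·MP_N = w: 20·N^(-2/3) = w.
Solving for N: N^(-2/3) = w/20, so N = (20/w)^(3/2).

N(w) = (20/w)^(3/2)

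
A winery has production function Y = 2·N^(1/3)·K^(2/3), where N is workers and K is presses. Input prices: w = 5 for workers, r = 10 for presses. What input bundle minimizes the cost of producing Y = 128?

N* = 64, K* = 64

Cost minimization requires the marginal rate of technical substitution to equal the input-price ratio: MP_N/MP_K = w/r.
Here MP_N/MP_K = (1/3)·(K/N)/(2/3) = 0.5·(K/N). Setting this equal to 5/10 = 0.5 gives K = N.
Substituting into Y = 128: 2·N^(1/3)·(N)^(2/3) = 128.
Solving, N = 64 and K = 64.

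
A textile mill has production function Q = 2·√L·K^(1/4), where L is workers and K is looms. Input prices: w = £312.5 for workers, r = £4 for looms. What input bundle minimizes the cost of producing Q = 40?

L* = 16, K* = 625

Cost minimization requires the marginal rate of technical substitution to equal the input-price ratio: MP_L/MP_K = w/r.
Here MP_L/MP_K = (1/2)·(K/L)/(1/4) = 2·(K/L). Setting this equal to 312.5/4 = 78.125 gives K = 39.0625L.
Substituting into Q = 40: 2·L^(1/2)·(39.0625L)^(1/4) = 40.
Solving, L = 16 and K = 625.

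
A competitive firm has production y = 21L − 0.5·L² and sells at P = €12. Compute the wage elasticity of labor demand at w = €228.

From P·MP_L = w with MP_L = 21 − L, labor demand is L(w) = 21 − w/12.
dL/dw = −1/(12) = -1/12.
At w = 228, L = 2, so ε = (dL/dw)·(w/L) = (-1/12)·(228/2) = -9.5.

ε = -9.5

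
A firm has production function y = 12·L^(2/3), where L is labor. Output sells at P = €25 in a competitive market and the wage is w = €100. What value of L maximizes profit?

L* = 8

MP_L = (2/3)·12·L^(-1/3) = 8·L^(-1/3).
Profit maximization for a price taker requires P·MP_L = w: 25·8·L^(-1/3) = 100.
So L^(-1/3) = 0.5, which gives L = 8.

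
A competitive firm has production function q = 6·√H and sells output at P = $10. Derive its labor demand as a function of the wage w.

MP_H = (1/2)·6·H^(-1/2) = 3·H^(-1/2).
Setting P·MP_H = w: 30·H^(-1/2) = w.
Solving for H: H^(-1/2) = w/30, so H = (30/w)^(2).

H(w) = 900/w²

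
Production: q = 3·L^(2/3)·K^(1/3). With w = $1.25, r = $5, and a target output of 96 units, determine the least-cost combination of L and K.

Cost minimization requires the marginal rate of technical substitution to equal the input-price ratio: MP_L/MP_K = w/r.
Here MP_L/MP_K = (2/3)·(K/L)/(1/3) = 2·(K/L). Setting this equal to 1.25/5 = 0.25 gives K = 0.125L.
Substituting into q = 96: 3·L^(2/3)·(0.125L)^(1/3) = 96.
Solving, L = 64 and K = 8.

L* = 64, K* = 8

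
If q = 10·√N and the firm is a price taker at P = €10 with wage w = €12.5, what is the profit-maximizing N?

MP_N = (1/2)·10·N^(-1/2) = 5·N^(-1/2).
Profit maximization for a price taker requires P·MP_N = w: 10·5·N^(-1/2) = 12.5.
So N^(-1/2) = 0.25, which gives N = 16.

N* = 16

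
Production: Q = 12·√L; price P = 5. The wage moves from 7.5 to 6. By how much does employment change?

ΔL = 9

From P·MP_L = w with MP_L = 6·L^(-1/2), the labor demand is L(w) = (30/w)^(2).
At w = 7.5: L = 16. At w = 6: L = 25.
ΔL = 25 − 16 = 9.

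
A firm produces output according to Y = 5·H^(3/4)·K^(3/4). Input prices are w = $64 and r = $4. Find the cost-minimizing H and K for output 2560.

Cost minimization requires the marginal rate of technical substitution to equal the input-price ratio: MP_H/MP_K = w/r.
Here MP_H/MP_K = (3/4)·(K/H)/(3/4) = (K/H). Setting this equal to 64/4 = 16 gives K = 16H.
Substituting into Y = 2560: 5·H^(3/4)·(16H)^(3/4) = 2560.
Solving, H = 16 and K = 256.

H* = 16, K* = 256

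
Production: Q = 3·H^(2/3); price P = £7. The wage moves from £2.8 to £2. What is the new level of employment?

H* = 343

From P·MP_H = w with MP_H = 2·H^(-1/3), the labor demand is H(w) = (14/w)^(3).
At w = 2.8: H = 125. At w = 2: H = 343.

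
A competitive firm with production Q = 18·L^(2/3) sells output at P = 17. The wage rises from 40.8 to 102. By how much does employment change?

ΔL = -117

From P·MP_L = w with MP_L = 12·L^(-1/3), the labor demand is L(w) = (204/w)^(3).
At w = 40.8: L = 125. At w = 102: L = 8.
ΔL = 8 − 125 = -117.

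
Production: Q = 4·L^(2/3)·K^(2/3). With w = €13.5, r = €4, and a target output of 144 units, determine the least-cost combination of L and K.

Cost minimization requires the marginal rate of technical substitution to equal the input-price ratio: MP_L/MP_K = w/r.
Here MP_L/MP_K = (2/3)·(K/L)/(2/3) = (K/L). Setting this equal to 13.5/4 = 3.375 gives K = 3.375L.
Substituting into Q = 144: 4·L^(2/3)·(3.375L)^(2/3) = 144.
Solving, L = 8 and K = 27.

L* = 8, K* = 27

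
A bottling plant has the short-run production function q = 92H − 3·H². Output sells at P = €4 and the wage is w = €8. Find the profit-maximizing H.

H* = 15

The marginal product of H is MP_H = 92 − 6H.
A price-taking firm hires until the value of the marginal product equals the wage: P·MP_H = w, so 4·(92 − 6H) = 8.
Then 92 − 6H = 2, giving H = 15.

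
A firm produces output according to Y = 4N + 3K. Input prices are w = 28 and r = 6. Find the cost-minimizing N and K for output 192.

N* = 0, K* = 64

The inputs are perfect substitutes, so the firm uses whichever has the lower cost per unit of output.
Cost per unit of output via N is w/4 = 7; via K it is r/3 = 2. K is cheaper.
Producing Y = 192 with K alone: N = 0, K = 64.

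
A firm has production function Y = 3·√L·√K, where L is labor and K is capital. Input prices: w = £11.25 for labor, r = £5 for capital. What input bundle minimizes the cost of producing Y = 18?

Cost minimization requires the marginal rate of technical substitution to equal the input-price ratio: MP_L/MP_K = w/r.
Here MP_L/MP_K = (1/2)·(K/L)/(1/2) = (K/L). Setting this equal to 11.25/5 = 2.25 gives K = 2.25L.
Substituting into Y = 18: 3·L^(1/2)·(2.25L)^(1/2) = 18.
Solving, L = 4 and K = 9.

L* = 4, K* = 9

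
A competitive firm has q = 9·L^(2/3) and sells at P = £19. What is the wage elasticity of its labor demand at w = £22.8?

MP_L = (2/3)·9·L^(-1/3), so P·MP_L = w gives 114·L^(-1/3) = w.
Solving, L(w) = (114/w)^(3). This is a constant-elasticity form: L ∝ w^(−3), so ε = −3.

ε = -3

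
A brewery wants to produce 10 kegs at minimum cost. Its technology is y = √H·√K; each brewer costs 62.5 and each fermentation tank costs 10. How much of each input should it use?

Cost minimization requires the marginal rate of technical substitution to equal the input-price ratio: MP_H/MP_K = w/r.
Here MP_H/MP_K = (1/2)·(K/H)/(1/2) = (K/H). Setting this equal to 62.5/10 = 6.25 gives K = 6.25H.
Substituting into y = 10: H^(1/2)·(6.25H)^(1/2) = 10.
Solving, H = 4 and K = 25.

H* = 4, K* = 25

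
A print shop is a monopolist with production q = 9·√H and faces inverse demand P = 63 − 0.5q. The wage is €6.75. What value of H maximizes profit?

Marginal revenue from the inverse demand is MR = 63 − q.
The marginal product is MP_H = 4.5·H^(-1/2).
A monopolist hires until marginal revenue product equals the wage: MR·MP_H = w.
At H, q = 9·√H. Substituting and solving: (63 − 9·√H)·4.5·H^(-1/2) = 6.75 gives H = 36.

H* = 36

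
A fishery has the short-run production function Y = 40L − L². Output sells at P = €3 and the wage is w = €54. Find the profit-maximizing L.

The marginal product of L is MP_L = 40 − 2L.
A price-taking firm hires until the value of the marginal product equals the wage: P·MP_L = w, so 3·(40 − 2L) = 54.
Then 40 − 2L = 18, giving L = 11.

L* = 11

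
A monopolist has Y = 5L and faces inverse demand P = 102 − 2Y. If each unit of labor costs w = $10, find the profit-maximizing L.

L* = 5

Marginal revenue from the inverse demand is MR = 102 − 4Y.
The marginal product is MP_L = 5.
A monopolist hires until marginal revenue product equals the wage: MR·MP_L = w.
(102 − 20L)·5 = 10, so L = 5.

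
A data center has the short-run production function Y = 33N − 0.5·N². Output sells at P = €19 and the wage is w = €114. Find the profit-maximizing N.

N* = 27

The marginal product of N is MP_N = 33 − N.
A price-taking firm hires until the value of the marginal product equals the wage: P·MP_N = w, so 19·(33 − N) = 114.
Then 33 − N = 6, giving N = 27.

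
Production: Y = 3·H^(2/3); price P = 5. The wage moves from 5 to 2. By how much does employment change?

ΔH = 117

From P·MP_H = w with MP_H = 2·H^(-1/3), the labor demand is H(w) = (10/w)^(3).
At w = 5: H = 8. At w = 2: H = 125.
ΔH = 125 − 8 = 117.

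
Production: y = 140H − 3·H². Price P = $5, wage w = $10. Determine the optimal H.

H* = 23

The marginal product of H is MP_H = 140 − 6H.
A price-taking firm hires until the value of the marginal product equals the wage: P·MP_H = w, so 5·(140 − 6H) = 10.
Then 140 − 6H = 2, giving H = 23.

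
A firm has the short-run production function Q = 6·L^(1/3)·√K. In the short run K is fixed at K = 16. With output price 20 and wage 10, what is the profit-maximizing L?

With K = 16, MP_L = (1/3)·6·L^(-2/3)·16^(1/2) = 8·L^(-2/3).
Profit maximization for a price taker requires P·MP_L = w: 20·8·L^(-2/3) = 10.
So L^(-2/3) = 0.0625, which gives L = 64.

L* = 64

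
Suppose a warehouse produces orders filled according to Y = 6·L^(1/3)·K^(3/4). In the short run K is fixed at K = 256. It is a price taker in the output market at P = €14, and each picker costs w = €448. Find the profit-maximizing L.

L* = 8

With K = 256, MP_L = (1/3)·6·L^(-2/3)·256^(3/4) = 128·L^(-2/3).
Profit maximization for a price taker requires P·MP_L = w: 14·128·L^(-2/3) = 448.
So L^(-2/3) = 0.25, which gives L = 8.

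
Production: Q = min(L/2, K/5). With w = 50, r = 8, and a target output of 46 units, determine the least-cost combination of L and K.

With a fixed-proportions technology, the cost-minimizing bundle uses no slack in either input: L/2 = K/5 = Q.
So L = 2·46 = 92 and K = 5·46 = 230.

L* = 92, K* = 230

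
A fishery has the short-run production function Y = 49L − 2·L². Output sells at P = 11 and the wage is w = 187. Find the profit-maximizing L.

L* = 8

The marginal product of L is MP_L = 49 − 4L.
A price-taking firm hires until the value of the marginal product equals the wage: P·MP_L = w, so 11·(49 − 4L) = 187.
Then 49 − 4L = 17, giving L = 8.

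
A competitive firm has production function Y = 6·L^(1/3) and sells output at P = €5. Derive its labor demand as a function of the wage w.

L(w) = (10/w)^(3/2)

MP_L = (1/3)·6·L^(-2/3) = 2·L^(-2/3).
Setting P·MP_L = w: 10·L^(-2/3) = w.
Solving for L: L^(-2/3) = w/10, so L = (10/w)^(3/2).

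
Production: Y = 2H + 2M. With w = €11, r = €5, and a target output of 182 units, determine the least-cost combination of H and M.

H* = 0, M* = 91

The inputs are perfect substitutes, so the firm uses whichever has the lower cost per unit of output.
Cost per unit of output via H is w/2 = 5.5; via M it is r/2 = 2.5. M is cheaper.
Producing Y = 182 with M alone: H = 0, M = 91.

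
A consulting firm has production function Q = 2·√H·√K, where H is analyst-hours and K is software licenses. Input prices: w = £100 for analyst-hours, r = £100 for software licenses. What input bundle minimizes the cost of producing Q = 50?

H* = 25, K* = 25

Cost minimization requires the marginal rate of technical substitution to equal the input-price ratio: MP_H/MP_K = w/r.
Here MP_H/MP_K = (1/2)·(K/H)/(1/2) = (K/H). Setting this equal to 100/100 = 1 gives K = H.
Substituting into Q = 50: 2·H^(1/2)·(H)^(1/2) = 50.
Solving, H = 25 and K = 25.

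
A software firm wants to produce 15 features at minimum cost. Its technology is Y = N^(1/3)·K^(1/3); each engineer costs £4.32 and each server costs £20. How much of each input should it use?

N* = 125, K* = 27

Cost minimization requires the marginal rate of technical substitution to equal the input-price ratio: MP_N/MP_K = w/r.
Here MP_N/MP_K = (1/3)·(K/N)/(1/3) = (K/N). Setting this equal to 4.32/20 = 0.216 gives K = 0.216N.
Substituting into Y = 15: N^(1/3)·(0.216N)^(1/3) = 15.
Solving, N = 125 and K = 27.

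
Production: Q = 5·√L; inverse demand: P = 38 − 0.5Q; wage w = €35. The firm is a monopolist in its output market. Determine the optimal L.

L* = 4

Marginal revenue from the inverse demand is MR = 38 − Q.
The marginal product is MP_L = 2.5·L^(-1/2).
A monopolist hires until marginal revenue product equals the wage: MR·MP_L = w.
At L, Q = 5·√L. Substituting and solving: (38 − 5·√L)·2.5·L^(-1/2) = 35 gives L = 4.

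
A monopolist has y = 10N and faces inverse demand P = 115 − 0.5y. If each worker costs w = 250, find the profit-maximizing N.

N* = 9

Marginal revenue from the inverse demand is MR = 115 − y.
The marginal product is MP_N = 10.
A monopolist hires until marginal revenue product equals the wage: MR·MP_N = w.
(115 − 10N)·10 = 250, so N = 9.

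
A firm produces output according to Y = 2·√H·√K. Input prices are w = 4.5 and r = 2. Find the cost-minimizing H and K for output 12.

Cost minimization requires the marginal rate of technical substitution to equal the input-price ratio: MP_H/MP_K = w/r.
Here MP_H/MP_K = (1/2)·(K/H)/(1/2) = (K/H). Setting this equal to 4.5/2 = 2.25 gives K = 2.25H.
Substituting into Y = 12: 2·H^(1/2)·(2.25H)^(1/2) = 12.
Solving, H = 4 and K = 9.

H* = 4, K* = 9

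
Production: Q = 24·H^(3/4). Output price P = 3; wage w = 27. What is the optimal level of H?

H* = 16

MP_H = (3/4)·24·H^(-1/4) = 18·H^(-1/4).
Profit maximization for a price taker requires P·MP_H = w: 3·18·H^(-1/4) = 27.
So H^(-1/4) = 0.5, which gives H = 16.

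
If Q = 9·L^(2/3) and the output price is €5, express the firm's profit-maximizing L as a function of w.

MP_L = (2/3)·9·L^(-1/3) = 6·L^(-1/3).
Setting P·MP_L = w: 30·L^(-1/3) = w.
Solving for L: L^(-1/3) = w/30, so L = (30/w)^(3).

L(w) = 27000/w³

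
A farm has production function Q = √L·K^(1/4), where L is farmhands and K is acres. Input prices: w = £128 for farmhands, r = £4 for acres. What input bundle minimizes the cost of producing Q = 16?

Cost minimization requires the marginal rate of technical substitution to equal the input-price ratio: MP_L/MP_K = w/r.
Here MP_L/MP_K = (1/2)·(K/L)/(1/4) = 2·(K/L). Setting this equal to 128/4 = 32 gives K = 16L.
Substituting into Q = 16: L^(1/2)·(16L)^(1/4) = 16.
Solving, L = 16 and K = 256.

L* = 16, K* = 256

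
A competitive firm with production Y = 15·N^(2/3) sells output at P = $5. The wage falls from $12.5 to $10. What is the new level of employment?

N* = 125

From P·MP_N = w with MP_N = 10·N^(-1/3), the labor demand is N(w) = (50/w)^(3).
At w = 12.5: N = 64. At w = 10: N = 125.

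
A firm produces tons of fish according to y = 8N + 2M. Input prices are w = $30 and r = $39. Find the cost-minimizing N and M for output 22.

N* = 2.75, M* = 0

The inputs are perfect substitutes, so the firm uses whichever has the lower cost per unit of output.
Cost per unit of output via N is w/8 = 3.75; via M it is r/2 = 19.5. N is cheaper.
Producing y = 22 with N alone: N = 2.75, M = 0.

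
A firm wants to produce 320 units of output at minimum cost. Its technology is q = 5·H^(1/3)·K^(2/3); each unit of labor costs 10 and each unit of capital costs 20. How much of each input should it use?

Cost minimization requires the marginal rate of technical substitution to equal the input-price ratio: MP_H/MP_K = w/r.
Here MP_H/MP_K = (1/3)·(K/H)/(2/3) = 0.5·(K/H). Setting this equal to 10/20 = 0.5 gives K = H.
Substituting into q = 320: 5·H^(1/3)·(H)^(2/3) = 320.
Solving, H = 64 and K = 64.

H* = 64, K* = 64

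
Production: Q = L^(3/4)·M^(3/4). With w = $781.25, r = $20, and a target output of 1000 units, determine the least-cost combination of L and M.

Cost minimization requires the marginal rate of technical substitution to equal the input-price ratio: MP_L/MP_M = w/r.
Here MP_L/MP_M = (3/4)·(M/L)/(3/4) = (M/L). Setting this equal to 781.25/20 = 39.0625 gives M = 39.0625L.
Substituting into Q = 1000: L^(3/4)·(39.0625L)^(3/4) = 1000.
Solving, L = 16 and M = 625.

L* = 16, M* = 625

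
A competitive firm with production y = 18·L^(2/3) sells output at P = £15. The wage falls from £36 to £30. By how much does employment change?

From P·MP_L = w with MP_L = 12·L^(-1/3), the labor demand is L(w) = (180/w)^(3).
At w = 36: L = 125. At w = 30: L = 216.
ΔL = 216 − 125 = 91.

ΔL = 91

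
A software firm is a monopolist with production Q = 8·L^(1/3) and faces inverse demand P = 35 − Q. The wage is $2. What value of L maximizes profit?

Marginal revenue from the inverse demand is MR = 35 − 2Q.
The marginal product is MP_L = (8/3)·L^(-2/3).
A monopolist hires until marginal revenue product equals the wage: MR·MP_L = w.
At L, Q = 8·L^(1/3). Substituting and solving: (35 − 16·L^(1/3))·(8/3)·L^(-2/3) = 2 gives L = 8.

L* = 8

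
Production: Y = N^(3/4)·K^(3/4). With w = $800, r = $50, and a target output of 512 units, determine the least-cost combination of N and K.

N* = 16, K* = 256

Cost minimization requires the marginal rate of technical substitution to equal the input-price ratio: MP_N/MP_K = w/r.
Here MP_N/MP_K = (3/4)·(K/N)/(3/4) = (K/N). Setting this equal to 800/50 = 16 gives K = 16N.
Substituting into Y = 512: N^(3/4)·(16N)^(3/4) = 512.
Solving, N = 16 and K = 256.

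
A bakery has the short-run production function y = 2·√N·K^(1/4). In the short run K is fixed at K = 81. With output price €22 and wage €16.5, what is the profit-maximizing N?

With K = 81, MP_N = (1/2)·2·N^(-1/2)·81^(1/4) = 3·N^(-1/2).
Profit maximization for a price taker requires P·MP_N = w: 22·3·N^(-1/2) = 16.5.
So N^(-1/2) = 0.25, which gives N = 16.

N* = 16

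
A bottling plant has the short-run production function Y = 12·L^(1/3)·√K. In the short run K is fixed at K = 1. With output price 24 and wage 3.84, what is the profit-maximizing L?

L* = 125

With K = 1, MP_L = (1/3)·12·L^(-2/3)·1^(1/2) = 4·L^(-2/3).
Profit maximization for a price taker requires P·MP_L = w: 24·4·L^(-2/3) = 3.84.
So L^(-2/3) = 0.04, which gives L = 125.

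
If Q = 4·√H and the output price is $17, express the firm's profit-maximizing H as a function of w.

H(w) = 1156/w²

MP_H = (1/2)·4·H^(-1/2) = 2·H^(-1/2).
Setting P·MP_H = w: 34·H^(-1/2) = w.
Solving for H: H^(-1/2) = w/34, so H = (34/w)^(2).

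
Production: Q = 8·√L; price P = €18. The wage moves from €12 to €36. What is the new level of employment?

L* = 4

From P·MP_L = w with MP_L = 4·L^(-1/2), the labor demand is L(w) = (72/w)^(2).
At w = 12: L = 36. At w = 36: L = 4.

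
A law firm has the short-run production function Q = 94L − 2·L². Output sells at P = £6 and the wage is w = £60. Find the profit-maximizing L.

The marginal product of L is MP_L = 94 − 4L.
A price-taking firm hires until the value of the marginal product equals the wage: P·MP_L = w, so 6·(94 − 4L) = 60.
Then 94 − 4L = 10, giving L = 21.

L* = 21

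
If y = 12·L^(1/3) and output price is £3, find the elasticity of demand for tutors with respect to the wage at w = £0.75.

MP_L = (1/3)·12·L^(-2/3), so P·MP_L = w gives 12·L^(-2/3) = w.
Solving, L(w) = (12/w)^(3/2). This is a constant-elasticity form: L ∝ w^(−3/2), so ε = −3/2.

ε = -1.5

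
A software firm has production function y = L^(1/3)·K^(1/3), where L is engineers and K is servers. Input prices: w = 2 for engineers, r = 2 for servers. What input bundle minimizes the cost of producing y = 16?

Cost minimization requires the marginal rate of technical substitution to equal the input-price ratio: MP_L/MP_K = w/r.
Here MP_L/MP_K = (1/3)·(K/L)/(1/3) = (K/L). Setting this equal to 2/2 = 1 gives K = L.
Substituting into y = 16: L^(1/3)·(L)^(1/3) = 16.
Solving, L = 64 and K = 64.

L* = 64, K* = 64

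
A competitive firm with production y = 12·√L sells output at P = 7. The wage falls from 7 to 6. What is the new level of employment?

L* = 49

From P·MP_L = w with MP_L = 6·L^(-1/2), the labor demand is L(w) = (42/w)^(2).
At w = 7: L = 36. At w = 6: L = 49.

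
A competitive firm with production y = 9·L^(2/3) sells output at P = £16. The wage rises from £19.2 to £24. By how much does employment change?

From P·MP_L = w with MP_L = 6·L^(-1/3), the labor demand is L(w) = (96/w)^(3).
At w = 19.2: L = 125. At w = 24: L = 64.
ΔL = 64 − 125 = -61.

ΔL = -61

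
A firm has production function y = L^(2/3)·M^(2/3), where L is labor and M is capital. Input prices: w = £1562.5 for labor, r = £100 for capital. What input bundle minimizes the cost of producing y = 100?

Cost minimization requires the marginal rate of technical substitution to equal the input-price ratio: MP_L/MP_M = w/r.
Here MP_L/MP_M = (2/3)·(M/L)/(2/3) = (M/L). Setting this equal to 1562.5/100 = 15.625 gives M = 15.625L.
Substituting into y = 100: L^(2/3)·(15.625L)^(2/3) = 100.
Solving, L = 8 and M = 125.

L* = 8, M* = 125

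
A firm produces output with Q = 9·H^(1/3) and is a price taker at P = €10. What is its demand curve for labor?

MP_H = (1/3)·9·H^(-2/3) = 3·H^(-2/3).
Setting P·MP_H = w: 30·H^(-2/3) = w.
Solving for H: H^(-2/3) = w/30, so H = (30/w)^(3/2).

H(w) = (30/w)^(3/2)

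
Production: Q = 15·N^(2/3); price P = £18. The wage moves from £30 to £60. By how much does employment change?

ΔN = -189

From P·MP_N = w with MP_N = 10·N^(-1/3), the labor demand is N(w) = (180/w)^(3).
At w = 30: N = 216. At w = 60: N = 27.
ΔN = 27 − 216 = -189.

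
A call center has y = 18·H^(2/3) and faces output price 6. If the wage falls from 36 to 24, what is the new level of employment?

H* = 27

From P·MP_H = w with MP_H = 12·H^(-1/3), the labor demand is H(w) = (72/w)^(3).
At w = 36: H = 8. At w = 24: H = 27.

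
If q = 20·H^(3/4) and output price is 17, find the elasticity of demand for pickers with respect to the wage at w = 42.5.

MP_H = (3/4)·20·H^(-1/4), so P·MP_H = w gives 255·H^(-1/4) = w.
Solving, H(w) = (255/w)^(4). This is a constant-elasticity form: H ∝ w^(−4), so ε = −4.

ε = -4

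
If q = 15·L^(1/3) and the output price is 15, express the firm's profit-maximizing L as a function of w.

MP_L = (1/3)·15·L^(-2/3) = 5·L^(-2/3).
Setting P·MP_L = w: 75·L^(-2/3) = w.
Solving for L: L^(-2/3) = w/75, so L = (75/w)^(3/2).

L(w) = (75/w)^(3/2)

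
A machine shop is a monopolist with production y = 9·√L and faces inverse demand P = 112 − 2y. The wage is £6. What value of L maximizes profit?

L* = 9

Marginal revenue from the inverse demand is MR = 112 − 4y.
The marginal product is MP_L = 4.5·L^(-1/2).
A monopolist hires until marginal revenue product equals the wage: MR·MP_L = w.
At L, y = 9·√L. Substituting and solving: (112 − 36·√L)·4.5·L^(-1/2) = 6 gives L = 9.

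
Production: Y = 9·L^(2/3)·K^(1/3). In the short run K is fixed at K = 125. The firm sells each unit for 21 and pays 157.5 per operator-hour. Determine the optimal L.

With K = 125, MP_L = (2/3)·9·L^(-1/3)·125^(1/3) = 30·L^(-1/3).
Profit maximization for a price taker requires P·MP_L = w: 21·30·L^(-1/3) = 157.5.
So L^(-1/3) = 0.25, which gives L = 64.

L* = 64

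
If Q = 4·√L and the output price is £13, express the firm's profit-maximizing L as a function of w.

L(w) = 676/w²

MP_L = (1/2)·4·L^(-1/2) = 2·L^(-1/2).
Setting P·MP_L = w: 26·L^(-1/2) = w.
Solving for L: L^(-1/2) = w/26, so L = (26/w)^(2).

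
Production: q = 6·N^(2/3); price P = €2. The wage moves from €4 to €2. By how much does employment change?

From P·MP_N = w with MP_N = 4·N^(-1/3), the labor demand is N(w) = (8/w)^(3).
At w = 4: N = 8. At w = 2: N = 64.
ΔN = 64 − 8 = 56.

ΔN = 56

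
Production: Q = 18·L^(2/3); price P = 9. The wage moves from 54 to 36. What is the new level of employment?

L* = 27

From P·MP_L = w with MP_L = 12·L^(-1/3), the labor demand is L(w) = (108/w)^(3).
At w = 54: L = 8. At w = 36: L = 27.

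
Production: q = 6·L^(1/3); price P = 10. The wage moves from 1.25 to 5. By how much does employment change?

From P·MP_L = w with MP_L = 2·L^(-2/3), the labor demand is L(w) = (20/w)^(3/2).
At w = 1.25: L = 64. At w = 5: L = 8.
ΔL = 8 − 64 = -56.

ΔL = -56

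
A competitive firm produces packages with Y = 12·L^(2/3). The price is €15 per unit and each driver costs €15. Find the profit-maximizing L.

MP_L = (2/3)·12·L^(-1/3) = 8·L^(-1/3).
Profit maximization for a price taker requires P·MP_L = w: 15·8·L^(-1/3) = 15.
So L^(-1/3) = 0.125, which gives L = 512.

L* = 512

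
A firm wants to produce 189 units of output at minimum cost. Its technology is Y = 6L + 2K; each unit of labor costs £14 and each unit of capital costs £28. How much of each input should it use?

L* = 31.5, K* = 0

The inputs are perfect substitutes, so the firm uses whichever has the lower cost per unit of output.
Cost per unit of output via L is w/6 = 7/3; via K it is r/2 = 14. L is cheaper.
Producing Y = 189 with L alone: L = 31.5, K = 0.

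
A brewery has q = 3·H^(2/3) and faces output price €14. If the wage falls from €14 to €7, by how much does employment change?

ΔH = 56

From P·MP_H = w with MP_H = 2·H^(-1/3), the labor demand is H(w) = (28/w)^(3).
At w = 14: H = 8. At w = 7: H = 64.
ΔH = 64 − 8 = 56.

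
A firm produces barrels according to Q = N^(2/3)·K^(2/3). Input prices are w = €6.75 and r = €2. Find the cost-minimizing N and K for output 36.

N* = 8, K* = 27

Cost minimization requires the marginal rate of technical substitution to equal the input-price ratio: MP_N/MP_K = w/r.
Here MP_N/MP_K = (2/3)·(K/N)/(2/3) = (K/N). Setting this equal to 6.75/2 = 3.375 gives K = 3.375N.
Substituting into Q = 36: N^(2/3)·(3.375N)^(2/3) = 36.
Solving, N = 8 and K = 27.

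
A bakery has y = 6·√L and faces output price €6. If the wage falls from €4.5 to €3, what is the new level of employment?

From P·MP_L = w with MP_L = 3·L^(-1/2), the labor demand is L(w) = (18/w)^(2).
At w = 4.5: L = 16. At w = 3: L = 36.

L* = 36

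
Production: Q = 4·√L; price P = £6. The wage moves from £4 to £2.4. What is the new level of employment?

L* = 25

From P·MP_L = w with MP_L = 2·L^(-1/2), the labor demand is L(w) = (12/w)^(2).
At w = 4: L = 9. At w = 2.4: L = 25.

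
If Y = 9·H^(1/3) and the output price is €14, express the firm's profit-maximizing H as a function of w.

H(w) = (42/w)^(3/2)

MP_H = (1/3)·9·H^(-2/3) = 3·H^(-2/3).
Setting P·MP_H = w: 42·H^(-2/3) = w.
Solving for H: H^(-2/3) = w/42, so H = (42/w)^(3/2).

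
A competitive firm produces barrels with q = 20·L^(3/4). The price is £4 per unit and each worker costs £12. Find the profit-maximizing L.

L* = 625

MP_L = (3/4)·20·L^(-1/4) = 15·L^(-1/4).
Profit maximization for a price taker requires P·MP_L = w: 4·15·L^(-1/4) = 12.
So L^(-1/4) = 0.2, which gives L = 625.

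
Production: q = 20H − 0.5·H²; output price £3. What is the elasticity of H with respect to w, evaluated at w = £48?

From P·MP_H = w with MP_H = 20 − H, labor demand is H(w) = 20 − w/3.
dH/dw = −1/(3) = -1/3.
At w = 48, H = 4, so ε = (dH/dw)·(w/H) = (-1/3)·(48/4) = -4.

ε = -4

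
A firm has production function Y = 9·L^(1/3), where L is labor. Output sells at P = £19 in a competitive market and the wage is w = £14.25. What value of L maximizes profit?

MP_L = (1/3)·9·L^(-2/3) = 3·L^(-2/3).
Profit maximization for a price taker requires P·MP_L = w: 19·3·L^(-2/3) = 14.25.
So L^(-2/3) = 0.25, which gives L = 8.

L* = 8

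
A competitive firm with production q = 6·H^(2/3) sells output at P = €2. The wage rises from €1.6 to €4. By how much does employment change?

ΔH = -117

From P·MP_H = w with MP_H = 4·H^(-1/3), the labor demand is H(w) = (8/w)^(3).
At w = 1.6: H = 125. At w = 4: H = 8.
ΔH = 8 − 125 = -117.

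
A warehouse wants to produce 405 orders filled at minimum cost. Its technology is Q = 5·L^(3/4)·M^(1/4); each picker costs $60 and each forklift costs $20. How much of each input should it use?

L* = 81, M* = 81

Cost minimization requires the marginal rate of technical substitution to equal the input-price ratio: MP_L/MP_M = w/r.
Here MP_L/MP_M = (3/4)·(M/L)/(1/4) = 3·(M/L). Setting this equal to 60/20 = 3 gives M = L.
Substituting into Q = 405: 5·L^(3/4)·(L)^(1/4) = 405.
Solving, L = 81 and M = 81.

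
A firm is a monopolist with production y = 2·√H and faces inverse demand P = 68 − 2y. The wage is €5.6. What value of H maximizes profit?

Marginal revenue from the inverse demand is MR = 68 − 4y.
The marginal product is MP_H = H^(-1/2).
A monopolist hires until marginal revenue product equals the wage: MR·MP_H = w.
At H, y = 2·√H. Substituting and solving: (68 − 8·√H)·H^(-1/2) = 5.6 gives H = 25.

H* = 25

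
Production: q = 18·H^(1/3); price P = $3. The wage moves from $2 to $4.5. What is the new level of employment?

H* = 8

From P·MP_H = w with MP_H = 6·H^(-2/3), the labor demand is H(w) = (18/w)^(3/2).
At w = 2: H = 27. At w = 4.5: H = 8.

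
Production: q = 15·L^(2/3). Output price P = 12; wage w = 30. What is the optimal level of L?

MP_L = (2/3)·15·L^(-1/3) = 10·L^(-1/3).
Profit maximization for a price taker requires P·MP_L = w: 12·10·L^(-1/3) = 30.
So L^(-1/3) = 0.25, which gives L = 64.

L* = 64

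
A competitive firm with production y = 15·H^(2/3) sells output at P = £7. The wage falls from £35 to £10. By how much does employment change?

From P·MP_H = w with MP_H = 10·H^(-1/3), the labor demand is H(w) = (70/w)^(3).
At w = 35: H = 8. At w = 10: H = 343.
ΔH = 343 − 8 = 335.

ΔH = 335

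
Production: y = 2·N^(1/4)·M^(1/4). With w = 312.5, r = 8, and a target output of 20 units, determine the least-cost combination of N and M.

Cost minimization requires the marginal rate of technical substitution to equal the input-price ratio: MP_N/MP_M = w/r.
Here MP_N/MP_M = (1/4)·(M/N)/(1/4) = (M/N). Setting this equal to 312.5/8 = 39.0625 gives M = 39.0625N.
Substituting into y = 20: 2·N^(1/4)·(39.0625N)^(1/4) = 20.
Solving, N = 16 and M = 625.

N* = 16, M* = 625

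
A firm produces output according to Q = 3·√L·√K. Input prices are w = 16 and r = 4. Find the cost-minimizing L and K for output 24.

L* = 4, K* = 16

Cost minimization requires the marginal rate of technical substitution to equal the input-price ratio: MP_L/MP_K = w/r.
Here MP_L/MP_K = (1/2)·(K/L)/(1/2) = (K/L). Setting this equal to 16/4 = 4 gives K = 4L.
Substituting into Q = 24: 3·L^(1/2)·(4L)^(1/2) = 24.
Solving, L = 4 and K = 16.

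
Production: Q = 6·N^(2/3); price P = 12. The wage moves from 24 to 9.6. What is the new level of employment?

From P·MP_N = w with MP_N = 4·N^(-1/3), the labor demand is N(w) = (48/w)^(3).
At w = 24: N = 8. At w = 9.6: N = 125.

N* = 125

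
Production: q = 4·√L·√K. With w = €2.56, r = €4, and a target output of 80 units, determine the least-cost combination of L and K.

L* = 25, K* = 16

Cost minimization requires the marginal rate of technical substitution to equal the input-price ratio: MP_L/MP_K = w/r.
Here MP_L/MP_K = (1/2)·(K/L)/(1/2) = (K/L). Setting this equal to 2.56/4 = 0.64 gives K = 0.64L.
Substituting into q = 80: 4·L^(1/2)·(0.64L)^(1/2) = 80.
Solving, L = 25 and K = 16.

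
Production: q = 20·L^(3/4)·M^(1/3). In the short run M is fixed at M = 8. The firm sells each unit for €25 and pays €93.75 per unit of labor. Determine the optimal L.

L* = 4096

With M = 8, MP_L = (3/4)·20·L^(-1/4)·8^(1/3) = 30·L^(-1/4).
Profit maximization for a price taker requires P·MP_L = w: 25·30·L^(-1/4) = 93.75.
So L^(-1/4) = 0.125, which gives L = 4096.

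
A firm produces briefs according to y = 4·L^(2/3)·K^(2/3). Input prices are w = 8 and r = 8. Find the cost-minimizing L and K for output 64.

L* = 8, K* = 8

Cost minimization requires the marginal rate of technical substitution to equal the input-price ratio: MP_L/MP_K = w/r.
Here MP_L/MP_K = (2/3)·(K/L)/(2/3) = (K/L). Setting this equal to 8/8 = 1 gives K = L.
Substituting into y = 64: 4·L^(2/3)·(L)^(2/3) = 64.
Solving, L = 8 and K = 8.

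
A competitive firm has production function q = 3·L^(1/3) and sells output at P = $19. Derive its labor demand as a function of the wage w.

L(w) = (19/w)^(3/2)

MP_L = (1/3)·3·L^(-2/3) = L^(-2/3).
Setting P·MP_L = w: 19·L^(-2/3) = w.
Solving for L: L^(-2/3) = w/19, so L = (19/w)^(3/2).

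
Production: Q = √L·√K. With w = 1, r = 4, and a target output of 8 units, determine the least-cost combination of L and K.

L* = 16, K* = 4

Cost minimization requires the marginal rate of technical substitution to equal the input-price ratio: MP_L/MP_K = w/r.
Here MP_L/MP_K = (1/2)·(K/L)/(1/2) = (K/L). Setting this equal to 1/4 = 0.25 gives K = 0.25L.
Substituting into Q = 8: L^(1/2)·(0.25L)^(1/2) = 8.
Solving, L = 16 and K = 4.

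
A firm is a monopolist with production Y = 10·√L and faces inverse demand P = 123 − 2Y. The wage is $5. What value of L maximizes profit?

Marginal revenue from the inverse demand is MR = 123 − 4Y.
The marginal product is MP_L = 5·L^(-1/2).
A monopolist hires until marginal revenue product equals the wage: MR·MP_L = w.
At L, Y = 10·√L. Substituting and solving: (123 − 40·√L)·5·L^(-1/2) = 5 gives L = 9.

L* = 9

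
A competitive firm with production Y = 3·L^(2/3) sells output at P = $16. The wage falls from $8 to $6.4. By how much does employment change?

ΔL = 61

From P·MP_L = w with MP_L = 2·L^(-1/3), the labor demand is L(w) = (32/w)^(3).
At w = 8: L = 64. At w = 6.4: L = 125.
ΔL = 125 − 64 = 61.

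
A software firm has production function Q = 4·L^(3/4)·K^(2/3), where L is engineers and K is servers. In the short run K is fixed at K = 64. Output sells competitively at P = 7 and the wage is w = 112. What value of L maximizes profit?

L* = 81

With K = 64, MP_L = (3/4)·4·L^(-1/4)·64^(2/3) = 48·L^(-1/4).
Profit maximization for a price taker requires P·MP_L = w: 7·48·L^(-1/4) = 112.
So L^(-1/4) = 1/3, which gives L = 81.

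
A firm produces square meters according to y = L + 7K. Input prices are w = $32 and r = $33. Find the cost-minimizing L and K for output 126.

The inputs are perfect substitutes, so the firm uses whichever has the lower cost per unit of output.
Cost per unit of output via L is 32; via K it is 33/7. K is cheaper.
Producing y = 126 with K alone: L = 0, K = 18.

L* = 0, K* = 18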